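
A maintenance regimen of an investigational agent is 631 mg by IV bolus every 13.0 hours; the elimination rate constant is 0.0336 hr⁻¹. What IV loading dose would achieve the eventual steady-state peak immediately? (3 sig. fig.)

1780 mg

Accumulation ratio R = 1 / (1 − e^(−kτ)) = 1 / (1 − e^(−0.03360×13.0)) = 1 / (1 − 0.6461) = 2.826
Loading dose = maintenance dose × R = 631 × 2.826 ≈ 1780 mg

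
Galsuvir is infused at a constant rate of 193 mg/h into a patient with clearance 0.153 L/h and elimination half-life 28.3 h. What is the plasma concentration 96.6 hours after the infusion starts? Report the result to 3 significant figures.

Css = rate / CL = 193 / 0.153 = 1261 µg/mL
k = ln 2 / 28.3 = 0.02449 h⁻¹
C(t) = Css (1 − e^(−kt)) = 1261 × (1 − e^(−2.366)) = 1261 × 0.9061 ≈ 1140 µg/mL

1140 µg/mL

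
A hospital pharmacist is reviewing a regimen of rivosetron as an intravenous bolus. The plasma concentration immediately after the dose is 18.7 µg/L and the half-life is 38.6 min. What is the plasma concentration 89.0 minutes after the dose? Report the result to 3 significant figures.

k = ln 2 / 38.6 = 0.01796 min⁻¹
89.0 min is 2.306 half-lives, so C = 18.7 × (1/2)^2.306 = 18.7 × 0.2023 ≈ 3.78 µg/L

3.78 µg/L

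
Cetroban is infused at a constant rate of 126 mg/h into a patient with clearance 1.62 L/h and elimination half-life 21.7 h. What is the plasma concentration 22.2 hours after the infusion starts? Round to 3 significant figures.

39.5 µg/mL

Css = rate / CL = 126 / 1.62 = 77.78 µg/mL
k = ln 2 / 21.7 = 0.03194 h⁻¹
C(t) = Css (1 − e^(−kt)) = 77.78 × (1 − e^(−0.7091)) = 77.78 × 0.5079 ≈ 39.5 µg/mL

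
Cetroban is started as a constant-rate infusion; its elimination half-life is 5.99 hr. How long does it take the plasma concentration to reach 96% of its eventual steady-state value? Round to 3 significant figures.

27.8 hours

k = ln 2 / 5.99 = 0.1157 hr⁻¹
f = 1 − e^(−kt)  ⇒  t = −ln(1 − f) / k
t = −ln(1 − 0.96) / 0.1157 = 3.219 / 0.1157 ≈ 27.8 hours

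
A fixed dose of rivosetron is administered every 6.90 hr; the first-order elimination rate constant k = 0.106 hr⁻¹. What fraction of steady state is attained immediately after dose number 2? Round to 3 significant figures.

f_n = 1 − e^(−nkτ) = 1 − e^(−2 × 0.1060 × 6.90) = 1 − e^(−1.463) = 1 − 0.2316 ≈ 0.768

0.768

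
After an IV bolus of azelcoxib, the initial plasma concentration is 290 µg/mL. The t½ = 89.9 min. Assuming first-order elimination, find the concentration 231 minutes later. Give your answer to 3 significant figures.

48.9 µg/mL

k = ln 2 / 89.9 = 0.007710 min⁻¹
C(t) = C₀ e^(−kt) = 290 × e^(−0.007710 × 231) = 290 × e^(−1.781) = 290 × 0.1685 ≈ 48.9 µg/mL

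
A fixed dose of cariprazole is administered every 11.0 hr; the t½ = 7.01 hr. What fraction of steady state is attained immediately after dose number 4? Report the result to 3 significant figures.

0.987

k = ln 2 / 7.01 = 0.09888 hr⁻¹
f_n = 1 − e^(−nkτ) = 1 − e^(−4 × 0.09888 × 11.0) = 1 − e^(−4.351) = 1 − 0.01290 ≈ 0.987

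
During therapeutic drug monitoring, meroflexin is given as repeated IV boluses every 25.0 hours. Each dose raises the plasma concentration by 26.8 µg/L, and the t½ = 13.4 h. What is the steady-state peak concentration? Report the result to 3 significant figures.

k = ln 2 / 13.4 = 0.05173 h⁻¹
Fraction remaining after one interval: e^(−kτ) = e^(−0.05173 × 25.0) = 0.2744
R = 1 / (1 − 0.2744) = 1.378
Css,max = 26.8 × 1.378 ≈ 36.9 µg/L

36.9 µg/L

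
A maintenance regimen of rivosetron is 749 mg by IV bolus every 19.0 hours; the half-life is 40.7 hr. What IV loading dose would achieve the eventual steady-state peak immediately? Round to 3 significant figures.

2710 mg

k = ln 2 / 40.7 = 0.01703 hr⁻¹
Accumulation ratio R = 1 / (1 − e^(−kτ)) = 1 / (1 − e^(−0.01703×19.0)) = 1 / (1 − 0.7236) = 3.617
Loading dose = maintenance dose × R = 749 × 3.617 ≈ 2710 mg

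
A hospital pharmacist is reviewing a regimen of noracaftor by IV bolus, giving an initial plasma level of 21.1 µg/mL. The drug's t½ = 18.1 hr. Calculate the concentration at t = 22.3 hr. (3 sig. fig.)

8.98 µg/mL

k = ln 2 / 18.1 = 0.03830 hr⁻¹
C(t) = C₀ e^(−kt) = 21.1 × e^(−0.03830 × 22.3) = 21.1 × e^(−0.8540) = 21.1 × 0.4257 ≈ 8.98 µg/mL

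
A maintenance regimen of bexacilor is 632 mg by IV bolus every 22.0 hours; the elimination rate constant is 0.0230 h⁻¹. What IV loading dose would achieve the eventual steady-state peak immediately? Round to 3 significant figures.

1590 mg

Accumulation ratio R = 1 / (1 − e^(−kτ)) = 1 / (1 − e^(−0.02300×22.0)) = 1 / (1 − 0.6029) = 2.518
Loading dose = maintenance dose × R = 632 × 2.518 ≈ 1590 mg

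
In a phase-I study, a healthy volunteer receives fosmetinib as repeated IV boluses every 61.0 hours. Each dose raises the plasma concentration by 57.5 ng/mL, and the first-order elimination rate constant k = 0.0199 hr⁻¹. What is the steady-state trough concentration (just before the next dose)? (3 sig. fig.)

24.3 ng/mL

Fraction remaining after one interval: e^(−kτ) = e^(−0.01990 × 61.0) = 0.2970
R = 1 / (1 − 0.2970) = 1.423
Css,max = 57.5 × 1.423 = 81.80 ng/mL
Css,min = Css,max × e^(−kτ) = 81.80 × 0.2970 ≈ 24.3 ng/mL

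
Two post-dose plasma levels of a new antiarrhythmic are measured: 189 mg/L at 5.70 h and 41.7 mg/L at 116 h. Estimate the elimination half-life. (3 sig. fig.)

50.6 hours

k = ln(C₁/C₂) / (t₂ − t₁) = ln(189/41.7) / (116 − 5.70)
  = 1.511 / 110.3 = 0.01370 h⁻¹
t½ = ln 2 / k = ln 2 / 0.01370 ≈ 50.6 hours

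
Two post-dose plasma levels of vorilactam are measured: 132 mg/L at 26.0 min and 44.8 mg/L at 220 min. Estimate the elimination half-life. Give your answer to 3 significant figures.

k = ln(C₁/C₂) / (t₂ − t₁) = ln(132/44.8) / (220 − 26.0)
  = 1.081 / 194.0 = 0.005570 min⁻¹
t½ = ln 2 / k = ln 2 / 0.005570 ≈ 124 minutes

124 minutes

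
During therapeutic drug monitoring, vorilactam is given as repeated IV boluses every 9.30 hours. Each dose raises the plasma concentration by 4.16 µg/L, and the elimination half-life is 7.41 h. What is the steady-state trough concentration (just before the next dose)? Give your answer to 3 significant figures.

k = ln 2 / 7.41 = 0.09354 h⁻¹
Fraction remaining after one interval: e^(−kτ) = e^(−0.09354 × 9.30) = 0.4190
R = 1 / (1 − 0.4190) = 1.721
Css,max = 4.16 × 1.721 = 7.160 µg/L
Css,min = Css,max × e^(−kτ) = 7.160 × 0.4190 ≈ 3.00 µg/L

3.00 µg/L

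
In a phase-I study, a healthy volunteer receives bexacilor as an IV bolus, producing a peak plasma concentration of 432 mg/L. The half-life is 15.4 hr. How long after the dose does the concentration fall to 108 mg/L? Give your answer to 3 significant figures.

30.8 hours

k = ln 2 / 15.4 = 0.04501 hr⁻¹
C(t) = C₀ e^(−kt)  ⇒  t = ln(C₀/C) / k
t = ln(432/108) / 0.04501 = 1.386 / 0.04501 ≈ 30.8 hours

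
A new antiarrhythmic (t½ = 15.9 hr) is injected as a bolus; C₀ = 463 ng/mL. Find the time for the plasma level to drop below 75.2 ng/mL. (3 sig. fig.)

41.7 hours

k = ln 2 / 15.9 = 0.04359 hr⁻¹
C(t) = C₀ e^(−kt)  ⇒  t = ln(C₀/C) / k
t = ln(463/75.2) / 0.04359 = 1.818 / 0.04359 ≈ 41.7 hours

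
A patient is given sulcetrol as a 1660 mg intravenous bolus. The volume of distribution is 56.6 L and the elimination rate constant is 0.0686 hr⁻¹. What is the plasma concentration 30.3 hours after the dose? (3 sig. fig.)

3.67 mg/L

C₀ = dose / V = 1660 / 56.6 = 29.33 mg/L
C(t) = C₀ e^(−kt) = 29.33 × e^(−0.06860 × 30.3) = 29.33 × e^(−2.079) = 29.33 × 0.1251 ≈ 3.67 mg/L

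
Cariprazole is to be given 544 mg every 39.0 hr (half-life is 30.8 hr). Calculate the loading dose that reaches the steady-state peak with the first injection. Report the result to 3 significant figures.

931 mg

k = ln 2 / 30.8 = 0.02250 hr⁻¹
Accumulation ratio R = 1 / (1 − e^(−kτ)) = 1 / (1 − e^(−0.02250×39.0)) = 1 / (1 − 0.4157) = 1.712
Loading dose = maintenance dose × R = 544 × 1.712 ≈ 931 mg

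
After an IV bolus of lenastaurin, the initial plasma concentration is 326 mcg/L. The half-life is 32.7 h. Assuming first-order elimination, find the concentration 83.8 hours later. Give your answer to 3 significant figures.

55.2 mcg/L

k = ln 2 / 32.7 = 0.02120 h⁻¹
C(t) = C₀ e^(−kt) = 326 × e^(−0.02120 × 83.8) = 326 × e^(−1.776) = 326 × 0.1693 ≈ 55.2 mcg/L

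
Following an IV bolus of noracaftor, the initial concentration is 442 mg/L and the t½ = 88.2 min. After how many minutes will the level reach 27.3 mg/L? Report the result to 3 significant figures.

354 minutes

k = ln 2 / 88.2 = 0.007859 min⁻¹
C(t) = C₀ e^(−kt)  ⇒  t = ln(C₀/C) / k
t = ln(442/27.3) / 0.007859 = 2.784 / 0.007859 ≈ 354 minutes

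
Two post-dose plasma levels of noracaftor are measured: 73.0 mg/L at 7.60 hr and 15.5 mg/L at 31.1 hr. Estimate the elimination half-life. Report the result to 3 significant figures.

10.5 hours

k = ln(C₁/C₂) / (t₂ − t₁) = ln(73.0/15.5) / (31.1 − 7.60)
  = 1.550 / 23.50 = 0.06594 hr⁻¹
t½ = ln 2 / k = ln 2 / 0.06594 ≈ 10.5 hours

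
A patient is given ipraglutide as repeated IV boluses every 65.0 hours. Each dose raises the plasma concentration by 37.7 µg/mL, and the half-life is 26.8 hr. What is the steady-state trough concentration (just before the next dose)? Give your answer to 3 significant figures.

k = ln 2 / 26.8 = 0.02586 hr⁻¹
Fraction remaining after one interval: e^(−kτ) = e^(−0.02586 × 65.0) = 0.1862
R = 1 / (1 − 0.1862) = 1.229
Css,max = 37.7 × 1.229 = 46.32 µg/mL
Css,min = Css,max × e^(−kτ) = 46.32 × 0.1862 ≈ 8.62 µg/mL

8.62 µg/mL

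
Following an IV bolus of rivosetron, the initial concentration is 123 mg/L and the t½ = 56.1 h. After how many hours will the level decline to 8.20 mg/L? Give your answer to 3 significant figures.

219 hours

k = ln 2 / 56.1 = 0.01236 h⁻¹
C(t) = C₀ e^(−kt)  ⇒  t = ln(C₀/C) / k
t = ln(123/8.20) / 0.01236 = 2.708 / 0.01236 ≈ 219 hours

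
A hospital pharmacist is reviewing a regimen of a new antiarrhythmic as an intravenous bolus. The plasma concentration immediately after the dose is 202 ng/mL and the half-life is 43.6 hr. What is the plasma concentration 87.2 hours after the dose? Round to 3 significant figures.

k = ln 2 / 43.6 = 0.01590 hr⁻¹
C(t) = C₀ e^(−kt) = 202 × e^(−0.01590 × 87.2) = 202 × e^(−1.386) = 202 × 0.2500 ≈ 50.5 ng/mL

50.5 ng/mL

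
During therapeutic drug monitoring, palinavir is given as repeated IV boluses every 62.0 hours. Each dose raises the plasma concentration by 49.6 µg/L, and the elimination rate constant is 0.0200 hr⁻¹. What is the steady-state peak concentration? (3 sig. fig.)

69.8 µg/L

Fraction remaining after one interval: e^(−kτ) = e^(−0.02000 × 62.0) = 0.2894
R = 1 / (1 − 0.2894) = 1.407
Css,max = 49.6 × 1.407 ≈ 69.8 µg/L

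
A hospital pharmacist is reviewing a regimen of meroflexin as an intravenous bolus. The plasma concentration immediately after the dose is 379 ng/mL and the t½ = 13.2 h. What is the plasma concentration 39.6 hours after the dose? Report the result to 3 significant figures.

47.4 ng/mL

k = ln 2 / 13.2 = 0.05251 h⁻¹
39.6 h is 3.000 half-lives, so C = 379 × (1/2)^3.000 = 379 × 0.1250 ≈ 47.4 ng/mL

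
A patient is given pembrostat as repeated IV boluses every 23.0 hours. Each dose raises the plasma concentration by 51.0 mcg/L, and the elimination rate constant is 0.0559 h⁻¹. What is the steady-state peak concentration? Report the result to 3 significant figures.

70.5 mcg/L

Fraction remaining after one interval: e^(−kτ) = e^(−0.05590 × 23.0) = 0.2765
R = 1 / (1 − 0.2765) = 1.382
Css,max = 51.0 × 1.382 ≈ 70.5 mcg/L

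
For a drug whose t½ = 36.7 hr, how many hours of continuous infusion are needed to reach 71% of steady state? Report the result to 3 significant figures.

65.5 hours

k = ln 2 / 36.7 = 0.01889 hr⁻¹
f = 1 − e^(−kt)  ⇒  t = −ln(1 − f) / k
t = −ln(1 − 0.71) / 0.01889 = 1.238 / 0.01889 ≈ 65.5 hours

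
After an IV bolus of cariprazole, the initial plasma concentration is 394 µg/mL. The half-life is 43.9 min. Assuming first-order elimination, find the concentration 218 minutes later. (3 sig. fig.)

12.6 µg/mL

k = ln 2 / 43.9 = 0.01579 min⁻¹
C(t) = C₀ e^(−kt) = 394 × e^(−0.01579 × 218) = 394 × e^(−3.442) = 394 × 0.03200 ≈ 12.6 µg/mL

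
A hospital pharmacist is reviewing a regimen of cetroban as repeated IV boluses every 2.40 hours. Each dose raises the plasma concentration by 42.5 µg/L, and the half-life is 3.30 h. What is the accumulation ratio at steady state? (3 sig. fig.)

2.53

k = ln 2 / 3.30 = 0.2100 h⁻¹
Fraction remaining after one interval: e^(−kτ) = e^(−0.2100 × 2.40) = 0.6040
R = 1 / (1 − 0.6040) = 1 / 0.3960 ≈ 2.53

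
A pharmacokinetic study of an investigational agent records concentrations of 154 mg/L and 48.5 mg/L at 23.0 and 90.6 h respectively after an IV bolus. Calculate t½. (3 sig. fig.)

k = ln(C₁/C₂) / (t₂ − t₁) = ln(154/48.5) / (90.6 − 23.0)
  = 1.155 / 67.60 = 0.01709 h⁻¹
t½ = ln 2 / k = ln 2 / 0.01709 ≈ 40.6 hours

40.6 hours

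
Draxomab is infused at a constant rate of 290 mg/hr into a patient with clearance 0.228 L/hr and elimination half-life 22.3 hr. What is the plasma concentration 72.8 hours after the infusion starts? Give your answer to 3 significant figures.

Css = rate / CL = 290 / 0.228 = 1272 µg/mL
k = ln 2 / 22.3 = 0.03108 hr⁻¹
C(t) = Css (1 − e^(−kt)) = 1272 × (1 − e^(−2.263)) = 1272 × 0.8959 ≈ 1140 µg/mL

1140 µg/mL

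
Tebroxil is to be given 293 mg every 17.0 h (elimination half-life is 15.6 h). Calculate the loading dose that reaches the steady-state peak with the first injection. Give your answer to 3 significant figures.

k = ln 2 / 15.6 = 0.04443 h⁻¹
Accumulation ratio R = 1 / (1 − e^(−kτ)) = 1 / (1 − e^(−0.04443×17.0)) = 1 / (1 − 0.4698) = 1.886
Loading dose = maintenance dose × R = 293 × 1.886 ≈ 553 mg

553 mg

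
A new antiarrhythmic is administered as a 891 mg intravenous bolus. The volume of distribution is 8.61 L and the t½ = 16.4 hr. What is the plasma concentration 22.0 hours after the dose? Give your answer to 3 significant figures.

40.8 µg/mL

C₀ = dose / V = 891 / 8.61 = 103.5 µg/mL
k = ln 2 / 16.4 = 0.04227 hr⁻¹
C(t) = C₀ e^(−kt) = 103.5 × e^(−0.04227 × 22.0) = 103.5 × e^(−0.9298) = 103.5 × 0.3946 ≈ 40.8 µg/mL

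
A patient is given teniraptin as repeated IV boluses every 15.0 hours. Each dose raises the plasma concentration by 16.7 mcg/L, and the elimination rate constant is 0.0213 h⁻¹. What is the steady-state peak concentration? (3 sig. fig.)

61.1 mcg/L

Fraction remaining after one interval: e^(−kτ) = e^(−0.02130 × 15.0) = 0.7265
R = 1 / (1 − 0.7265) = 3.656
Css,max = 16.7 × 3.656 ≈ 61.1 mcg/L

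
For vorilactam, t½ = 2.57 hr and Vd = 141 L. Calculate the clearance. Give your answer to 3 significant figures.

38.0 L/hr

k = ln 2 / t½ = ln 2 / 2.57 = 0.2697 hr⁻¹
CL = k · V = 0.2697 × 141 ≈ 38.0 L/hr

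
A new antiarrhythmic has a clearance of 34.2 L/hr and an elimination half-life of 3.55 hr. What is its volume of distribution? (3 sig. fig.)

175 L

k = ln 2 / t½ = ln 2 / 3.55 = 0.1953 hr⁻¹
V = CL / k = 34.2 / 0.1953 ≈ 175 L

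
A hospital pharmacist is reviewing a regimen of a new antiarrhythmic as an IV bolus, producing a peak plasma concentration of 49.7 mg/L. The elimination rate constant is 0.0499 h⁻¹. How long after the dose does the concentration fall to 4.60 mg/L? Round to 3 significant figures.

C(t) = C₀ e^(−kt)  ⇒  t = ln(C₀/C) / k
t = ln(49.7/4.60) / 0.04990 = 2.380 / 0.04990 ≈ 47.7 hours

47.7 hours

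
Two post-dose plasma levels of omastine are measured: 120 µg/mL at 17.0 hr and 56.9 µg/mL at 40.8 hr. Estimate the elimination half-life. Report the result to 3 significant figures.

k = ln(C₁/C₂) / (t₂ − t₁) = ln(120/56.9) / (40.8 − 17.0)
  = 0.7462 / 23.80 = 0.03135 hr⁻¹
t½ = ln 2 / k = ln 2 / 0.03135 ≈ 22.1 hours

22.1 hours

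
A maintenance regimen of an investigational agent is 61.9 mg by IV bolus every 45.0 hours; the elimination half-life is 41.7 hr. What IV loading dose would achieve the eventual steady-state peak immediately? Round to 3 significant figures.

k = ln 2 / 41.7 = 0.01662 hr⁻¹
Accumulation ratio R = 1 / (1 − e^(−kτ)) = 1 / (1 − e^(−0.01662×45.0)) = 1 / (1 − 0.4733) = 1.899
Loading dose = maintenance dose × R = 61.9 × 1.899 ≈ 118 mg

118 mg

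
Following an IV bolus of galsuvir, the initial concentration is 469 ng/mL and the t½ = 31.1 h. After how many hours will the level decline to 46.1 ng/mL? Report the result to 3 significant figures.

k = ln 2 / 31.1 = 0.02229 h⁻¹
C(t) = C₀ e^(−kt)  ⇒  t = ln(C₀/C) / k
t = ln(469/46.1) / 0.02229 = 2.320 / 0.02229 ≈ 104 hours

104 hours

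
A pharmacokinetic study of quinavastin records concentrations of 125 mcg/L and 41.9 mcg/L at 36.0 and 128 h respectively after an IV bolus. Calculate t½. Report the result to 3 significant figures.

58.3 hours

k = ln(C₁/C₂) / (t₂ − t₁) = ln(125/41.9) / (128 − 36.0)
  = 1.093 / 92.00 = 0.01188 h⁻¹
t½ = ln 2 / k = ln 2 / 0.01188 ≈ 58.3 hours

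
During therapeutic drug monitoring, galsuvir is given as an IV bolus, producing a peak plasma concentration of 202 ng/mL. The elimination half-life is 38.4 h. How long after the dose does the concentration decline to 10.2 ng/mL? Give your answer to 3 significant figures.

165 hours

k = ln 2 / 38.4 = 0.01805 h⁻¹
C(t) = C₀ e^(−kt)  ⇒  t = ln(C₀/C) / k
t = ln(202/10.2) / 0.01805 = 2.986 / 0.01805 ≈ 165 hours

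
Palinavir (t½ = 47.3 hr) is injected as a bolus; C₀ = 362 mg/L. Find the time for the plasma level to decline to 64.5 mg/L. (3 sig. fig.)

k = ln 2 / 47.3 = 0.01465 hr⁻¹
C(t) = C₀ e^(−kt)  ⇒  t = ln(C₀/C) / k
t = ln(362/64.5) / 0.01465 = 1.725 / 0.01465 ≈ 118 hours

118 hours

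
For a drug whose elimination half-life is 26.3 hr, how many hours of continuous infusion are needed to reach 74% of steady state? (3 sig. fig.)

51.1 hours

k = ln 2 / 26.3 = 0.02636 hr⁻¹
f = 1 − e^(−kt)  ⇒  t = −ln(1 − f) / k
t = −ln(1 − 0.74) / 0.02636 = 1.347 / 0.02636 ≈ 51.1 hours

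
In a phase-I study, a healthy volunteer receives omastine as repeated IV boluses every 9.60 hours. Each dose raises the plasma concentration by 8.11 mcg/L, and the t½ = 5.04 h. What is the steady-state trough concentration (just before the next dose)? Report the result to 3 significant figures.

k = ln 2 / 5.04 = 0.1375 h⁻¹
Fraction remaining after one interval: e^(−kτ) = e^(−0.1375 × 9.60) = 0.2671
R = 1 / (1 − 0.2671) = 1.364
Css,max = 8.11 × 1.364 = 11.07 mcg/L
Css,min = Css,max × e^(−kτ) = 11.07 × 0.2671 ≈ 2.96 mcg/L

2.96 mcg/L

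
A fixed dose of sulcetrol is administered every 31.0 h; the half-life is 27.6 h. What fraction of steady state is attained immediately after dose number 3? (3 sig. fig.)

0.903

k = ln 2 / 27.6 = 0.02511 h⁻¹
f_n = 1 − e^(−nkτ) = 1 − e^(−3 × 0.02511 × 31.0) = 1 − e^(−2.336) = 1 − 0.09675 ≈ 0.903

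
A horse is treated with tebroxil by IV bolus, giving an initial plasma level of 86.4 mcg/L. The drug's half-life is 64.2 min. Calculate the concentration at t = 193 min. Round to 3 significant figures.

k = ln 2 / 64.2 = 0.01080 min⁻¹
C(t) = C₀ e^(−kt) = 86.4 × e^(−0.01080 × 193) = 86.4 × e^(−2.084) = 86.4 × 0.1245 ≈ 10.8 mcg/L

10.8 mcg/L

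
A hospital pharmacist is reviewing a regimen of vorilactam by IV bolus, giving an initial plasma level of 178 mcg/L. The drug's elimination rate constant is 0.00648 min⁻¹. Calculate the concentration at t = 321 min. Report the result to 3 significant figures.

22.2 mcg/L

C(t) = C₀ e^(−kt) = 178 × e^(−0.006480 × 321) = 178 × e^(−2.080) = 178 × 0.1249 ≈ 22.2 mcg/L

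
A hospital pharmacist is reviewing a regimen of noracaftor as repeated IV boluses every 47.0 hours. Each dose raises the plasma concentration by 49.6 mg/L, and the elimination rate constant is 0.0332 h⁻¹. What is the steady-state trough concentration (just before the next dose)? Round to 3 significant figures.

13.2 mg/L

Fraction remaining after one interval: e^(−kτ) = e^(−0.03320 × 47.0) = 0.2101
R = 1 / (1 − 0.2101) = 1.266
Css,max = 49.6 × 1.266 = 62.79 mg/L
Css,min = Css,max × e^(−kτ) = 62.79 × 0.2101 ≈ 13.2 mg/L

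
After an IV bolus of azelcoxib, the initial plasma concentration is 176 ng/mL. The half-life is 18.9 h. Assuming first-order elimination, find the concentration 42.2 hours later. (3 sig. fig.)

37.4 ng/mL

k = ln 2 / 18.9 = 0.03667 h⁻¹
C(t) = C₀ e^(−kt) = 176 × e^(−0.03667 × 42.2) = 176 × e^(−1.548) = 176 × 0.2127 ≈ 37.4 ng/mL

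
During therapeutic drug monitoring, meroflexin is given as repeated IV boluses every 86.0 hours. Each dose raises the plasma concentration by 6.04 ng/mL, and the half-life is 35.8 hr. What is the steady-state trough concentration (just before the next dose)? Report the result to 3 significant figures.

k = ln 2 / 35.8 = 0.01936 hr⁻¹
Fraction remaining after one interval: e^(−kτ) = e^(−0.01936 × 86.0) = 0.1892
R = 1 / (1 − 0.1892) = 1.233
Css,max = 6.04 × 1.233 = 7.449 ng/mL
Css,min = Css,max × e^(−kτ) = 7.449 × 0.1892 ≈ 1.41 ng/mL

1.41 ng/mL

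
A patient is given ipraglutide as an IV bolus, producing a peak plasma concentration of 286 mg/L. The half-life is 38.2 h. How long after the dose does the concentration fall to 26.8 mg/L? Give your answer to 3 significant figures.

k = ln 2 / 38.2 = 0.01815 h⁻¹
C(t) = C₀ e^(−kt)  ⇒  t = ln(C₀/C) / k
t = ln(286/26.8) / 0.01815 = 2.368 / 0.01815 ≈ 130 hours

130 hours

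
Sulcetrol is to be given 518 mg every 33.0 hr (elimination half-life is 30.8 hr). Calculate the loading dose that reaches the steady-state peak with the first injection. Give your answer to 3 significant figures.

k = ln 2 / 30.8 = 0.02250 hr⁻¹
Accumulation ratio R = 1 / (1 − e^(−kτ)) = 1 / (1 − e^(−0.02250×33.0)) = 1 / (1 − 0.4758) = 1.908
Loading dose = maintenance dose × R = 518 × 1.908 ≈ 988 mg

988 mg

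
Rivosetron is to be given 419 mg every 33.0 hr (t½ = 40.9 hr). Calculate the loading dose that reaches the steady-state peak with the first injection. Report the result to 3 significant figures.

978 mg

k = ln 2 / 40.9 = 0.01695 hr⁻¹
Accumulation ratio R = 1 / (1 − e^(−kτ)) = 1 / (1 − e^(−0.01695×33.0)) = 1 / (1 − 0.5716) = 2.334
Loading dose = maintenance dose × R = 419 × 2.334 ≈ 978 mg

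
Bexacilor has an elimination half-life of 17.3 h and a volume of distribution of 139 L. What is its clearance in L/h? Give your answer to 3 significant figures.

k = ln 2 / t½ = ln 2 / 17.3 = 0.04007 h⁻¹
CL = k · V = 0.04007 × 139 ≈ 5.57 L/h

5.57 L/h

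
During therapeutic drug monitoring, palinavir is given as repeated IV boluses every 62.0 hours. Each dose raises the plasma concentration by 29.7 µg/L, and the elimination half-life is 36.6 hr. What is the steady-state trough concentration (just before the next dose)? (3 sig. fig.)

13.3 µg/L

k = ln 2 / 36.6 = 0.01894 hr⁻¹
Fraction remaining after one interval: e^(−kτ) = e^(−0.01894 × 62.0) = 0.3091
R = 1 / (1 − 0.3091) = 1.447
Css,max = 29.7 × 1.447 = 42.99 µg/L
Css,min = Css,max × e^(−kτ) = 42.99 × 0.3091 ≈ 13.3 µg/L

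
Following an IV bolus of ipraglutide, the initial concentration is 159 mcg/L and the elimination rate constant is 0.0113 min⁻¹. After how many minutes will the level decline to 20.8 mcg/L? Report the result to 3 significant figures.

180 minutes

C(t) = C₀ e^(−kt)  ⇒  t = ln(C₀/C) / k
t = ln(159/20.8) / 0.01130 = 2.034 / 0.01130 ≈ 180 minutes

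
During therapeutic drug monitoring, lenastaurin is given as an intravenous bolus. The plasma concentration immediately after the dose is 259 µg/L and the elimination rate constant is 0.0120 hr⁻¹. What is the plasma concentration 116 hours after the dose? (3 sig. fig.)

C(t) = C₀ e^(−kt) = 259 × e^(−0.01200 × 116) = 259 × e^(−1.392) = 259 × 0.2486 ≈ 64.4 µg/L

64.4 µg/L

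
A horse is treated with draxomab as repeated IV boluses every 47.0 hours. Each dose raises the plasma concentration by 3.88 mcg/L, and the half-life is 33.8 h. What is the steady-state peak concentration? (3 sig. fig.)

6.27 mcg/L

k = ln 2 / 33.8 = 0.02051 h⁻¹
Fraction remaining after one interval: e^(−kτ) = e^(−0.02051 × 47.0) = 0.3814
R = 1 / (1 − 0.3814) = 1.617
Css,max = 3.88 × 1.617 ≈ 6.27 mcg/L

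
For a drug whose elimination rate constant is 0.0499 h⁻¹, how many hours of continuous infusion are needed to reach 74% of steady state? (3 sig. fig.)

f = 1 − e^(−kt)  ⇒  t = −ln(1 − f) / k
t = −ln(1 − 0.74) / 0.04990 = 1.347 / 0.04990 ≈ 27.0 hours

27.0 hours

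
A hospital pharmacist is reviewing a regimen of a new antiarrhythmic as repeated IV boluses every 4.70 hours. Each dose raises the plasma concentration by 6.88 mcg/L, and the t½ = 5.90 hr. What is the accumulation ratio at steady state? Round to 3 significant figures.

k = ln 2 / 5.90 = 0.1175 hr⁻¹
Fraction remaining after one interval: e^(−kτ) = e^(−0.1175 × 4.70) = 0.5757
R = 1 / (1 − 0.5757) = 1 / 0.4243 ≈ 2.36

2.36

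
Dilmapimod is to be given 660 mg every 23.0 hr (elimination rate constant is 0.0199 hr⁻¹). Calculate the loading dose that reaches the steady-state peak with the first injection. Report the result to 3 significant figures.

1800 mg

Accumulation ratio R = 1 / (1 − e^(−kτ)) = 1 / (1 − e^(−0.01990×23.0)) = 1 / (1 − 0.6327) = 2.723
Loading dose = maintenance dose × R = 660 × 2.723 ≈ 1800 mg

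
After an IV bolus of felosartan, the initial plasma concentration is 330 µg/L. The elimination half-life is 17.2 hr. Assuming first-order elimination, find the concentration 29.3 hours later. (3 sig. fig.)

k = ln 2 / 17.2 = 0.04030 hr⁻¹
29.3 hr is 1.703 half-lives, so C = 330 × (1/2)^1.703 = 330 × 0.3070 ≈ 101 µg/L

101 µg/L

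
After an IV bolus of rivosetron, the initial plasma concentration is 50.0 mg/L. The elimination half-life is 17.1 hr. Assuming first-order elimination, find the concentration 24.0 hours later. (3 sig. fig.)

18.9 mg/L

k = ln 2 / 17.1 = 0.04053 hr⁻¹
24.0 hr is 1.404 half-lives, so C = 50.0 × (1/2)^1.404 = 50.0 × 0.3780 ≈ 18.9 mg/L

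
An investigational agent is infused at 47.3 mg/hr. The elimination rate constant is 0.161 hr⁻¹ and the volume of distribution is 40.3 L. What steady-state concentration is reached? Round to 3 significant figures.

CL = k · V = 0.161 × 40.3 = 6.488 L/hr
Css = rate / CL = 47.3 / 6.488 ≈ 7.29 mg/L

7.29 mg/L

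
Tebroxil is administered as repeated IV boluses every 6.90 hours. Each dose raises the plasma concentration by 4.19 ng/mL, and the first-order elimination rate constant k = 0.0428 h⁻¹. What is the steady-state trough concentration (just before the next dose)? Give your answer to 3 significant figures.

Fraction remaining after one interval: e^(−kτ) = e^(−0.04280 × 6.90) = 0.7443
R = 1 / (1 − 0.7443) = 3.911
Css,max = 4.19 × 3.911 = 16.39 ng/mL
Css,min = Css,max × e^(−kτ) = 16.39 × 0.7443 ≈ 12.2 ng/mL

12.2 ng/mL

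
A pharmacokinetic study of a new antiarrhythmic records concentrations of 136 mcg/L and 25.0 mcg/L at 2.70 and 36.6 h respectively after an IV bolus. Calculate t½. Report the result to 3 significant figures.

13.9 hours

k = ln(C₁/C₂) / (t₂ − t₁) = ln(136/25.0) / (36.6 − 2.70)
  = 1.694 / 33.90 = 0.04996 h⁻¹
t½ = ln 2 / k = ln 2 / 0.04996 ≈ 13.9 hours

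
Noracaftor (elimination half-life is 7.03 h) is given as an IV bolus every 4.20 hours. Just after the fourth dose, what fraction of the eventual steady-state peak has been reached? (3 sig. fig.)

0.809

k = ln 2 / 7.03 = 0.09860 h⁻¹
f_n = 1 − e^(−nkτ) = 1 − e^(−4 × 0.09860 × 4.20) = 1 − e^(−1.656) = 1 − 0.1908 ≈ 0.809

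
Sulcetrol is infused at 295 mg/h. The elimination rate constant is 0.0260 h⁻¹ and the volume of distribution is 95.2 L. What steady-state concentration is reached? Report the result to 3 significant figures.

119 mg/L

CL = k · V = 0.0260 × 95.2 = 2.475 L/h
Css = rate / CL = 295 / 2.475 ≈ 119 mg/L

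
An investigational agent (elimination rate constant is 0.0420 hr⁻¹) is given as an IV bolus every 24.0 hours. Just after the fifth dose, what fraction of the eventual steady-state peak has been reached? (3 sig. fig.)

0.994

f_n = 1 − e^(−nkτ) = 1 − e^(−5 × 0.04200 × 24.0) = 1 − e^(−5.040) = 1 − 0.006474 ≈ 0.994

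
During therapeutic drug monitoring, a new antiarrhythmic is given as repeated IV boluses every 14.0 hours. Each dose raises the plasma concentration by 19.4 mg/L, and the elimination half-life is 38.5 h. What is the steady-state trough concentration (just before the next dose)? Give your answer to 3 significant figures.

k = ln 2 / 38.5 = 0.01800 h⁻¹
Fraction remaining after one interval: e^(−kτ) = e^(−0.01800 × 14.0) = 0.7772
R = 1 / (1 − 0.7772) = 4.488
Css,max = 19.4 × 4.488 = 87.07 mg/L
Css,min = Css,max × e^(−kτ) = 87.07 × 0.7772 ≈ 67.7 mg/L

67.7 mg/L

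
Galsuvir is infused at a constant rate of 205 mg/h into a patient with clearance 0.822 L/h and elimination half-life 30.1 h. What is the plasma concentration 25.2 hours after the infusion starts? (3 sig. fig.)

110 µg/mL

Css = rate / CL = 205 / 0.822 = 249.4 µg/mL
k = ln 2 / 30.1 = 0.02303 h⁻¹
C(t) = Css (1 − e^(−kt)) = 249.4 × (1 − e^(−0.5803)) = 249.4 × 0.4403 ≈ 110 µg/mL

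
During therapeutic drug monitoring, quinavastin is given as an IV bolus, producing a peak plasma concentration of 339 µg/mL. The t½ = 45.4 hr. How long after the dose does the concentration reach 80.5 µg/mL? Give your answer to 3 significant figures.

k = ln 2 / 45.4 = 0.01527 hr⁻¹
C(t) = C₀ e^(−kt)  ⇒  t = ln(C₀/C) / k
t = ln(339/80.5) / 0.01527 = 1.438 / 0.01527 ≈ 94.2 hours

94.2 hours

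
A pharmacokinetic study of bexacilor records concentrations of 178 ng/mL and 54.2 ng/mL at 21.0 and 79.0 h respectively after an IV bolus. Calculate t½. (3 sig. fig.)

k = ln(C₁/C₂) / (t₂ − t₁) = ln(178/54.2) / (79.0 − 21.0)
  = 1.189 / 58.00 = 0.02050 h⁻¹
t½ = ln 2 / k = ln 2 / 0.02050 ≈ 33.8 hours

33.8 hours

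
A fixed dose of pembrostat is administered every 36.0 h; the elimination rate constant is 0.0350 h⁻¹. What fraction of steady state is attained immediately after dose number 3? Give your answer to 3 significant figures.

f_n = 1 − e^(−nkτ) = 1 − e^(−3 × 0.03500 × 36.0) = 1 − e^(−3.780) = 1 − 0.02282 ≈ 0.977

0.977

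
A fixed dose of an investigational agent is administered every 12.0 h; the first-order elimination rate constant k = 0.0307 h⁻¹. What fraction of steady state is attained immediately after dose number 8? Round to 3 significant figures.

f_n = 1 − e^(−nkτ) = 1 − e^(−8 × 0.03070 × 12.0) = 1 − e^(−2.947) = 1 − 0.05249 ≈ 0.948

0.948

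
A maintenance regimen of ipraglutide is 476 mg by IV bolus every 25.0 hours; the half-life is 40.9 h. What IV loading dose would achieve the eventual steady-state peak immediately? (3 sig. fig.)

1380 mg

k = ln 2 / 40.9 = 0.01695 h⁻¹
Accumulation ratio R = 1 / (1 − e^(−kτ)) = 1 / (1 − e^(−0.01695×25.0)) = 1 / (1 − 0.6546) = 2.895
Loading dose = maintenance dose × R = 476 × 2.895 ≈ 1380 mg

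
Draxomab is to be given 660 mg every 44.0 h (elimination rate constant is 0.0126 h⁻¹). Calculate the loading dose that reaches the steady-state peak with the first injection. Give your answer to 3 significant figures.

Accumulation ratio R = 1 / (1 − e^(−kτ)) = 1 / (1 − e^(−0.01260×44.0)) = 1 / (1 − 0.5744) = 2.350
Loading dose = maintenance dose × R = 660 × 2.350 ≈ 1550 mg

1550 mg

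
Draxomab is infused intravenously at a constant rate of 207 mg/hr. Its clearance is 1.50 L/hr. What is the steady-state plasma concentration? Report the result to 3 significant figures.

Css = infusion rate / CL = 207 / 1.50 ≈ 138 µg/mL

138 µg/mL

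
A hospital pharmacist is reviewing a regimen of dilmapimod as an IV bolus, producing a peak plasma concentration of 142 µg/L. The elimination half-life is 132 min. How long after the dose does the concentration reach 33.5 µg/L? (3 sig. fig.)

275 minutes

k = ln 2 / 132 = 0.005251 min⁻¹
C(t) = C₀ e^(−kt)  ⇒  t = ln(C₀/C) / k
t = ln(142/33.5) / 0.005251 = 1.444 / 0.005251 ≈ 275 minutes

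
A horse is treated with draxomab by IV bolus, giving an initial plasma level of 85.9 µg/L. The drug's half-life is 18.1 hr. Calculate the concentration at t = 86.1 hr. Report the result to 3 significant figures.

3.18 µg/L

k = ln 2 / 18.1 = 0.03830 hr⁻¹
C(t) = C₀ e^(−kt) = 85.9 × e^(−0.03830 × 86.1) = 85.9 × e^(−3.297) = 85.9 × 0.03699 ≈ 3.18 µg/L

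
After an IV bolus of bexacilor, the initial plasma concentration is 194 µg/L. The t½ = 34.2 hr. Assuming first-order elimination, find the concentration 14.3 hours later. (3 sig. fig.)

145 µg/L

k = ln 2 / 34.2 = 0.02027 hr⁻¹
C(t) = C₀ e^(−kt) = 194 × e^(−0.02027 × 14.3) = 194 × e^(−0.2898) = 194 × 0.7484 ≈ 145 µg/L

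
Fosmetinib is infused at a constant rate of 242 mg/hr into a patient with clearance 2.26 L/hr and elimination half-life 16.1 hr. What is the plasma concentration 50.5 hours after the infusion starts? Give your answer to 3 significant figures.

Css = rate / CL = 242 / 2.26 = 107.1 µg/mL
k = ln 2 / 16.1 = 0.04305 hr⁻¹
C(t) = Css (1 − e^(−kt)) = 107.1 × (1 − e^(−2.174)) = 107.1 × 0.8863 ≈ 94.9 µg/mL

94.9 µg/mL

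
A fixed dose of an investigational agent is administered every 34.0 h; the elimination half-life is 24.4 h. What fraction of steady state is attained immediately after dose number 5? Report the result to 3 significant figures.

0.992

k = ln 2 / 24.4 = 0.02841 h⁻¹
f_n = 1 − e^(−nkτ) = 1 − e^(−5 × 0.02841 × 34.0) = 1 − e^(−4.829) = 1 − 0.007992 ≈ 0.992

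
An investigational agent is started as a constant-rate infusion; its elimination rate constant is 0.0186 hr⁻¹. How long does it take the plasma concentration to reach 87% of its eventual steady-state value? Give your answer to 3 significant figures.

110 hours

f = 1 − e^(−kt)  ⇒  t = −ln(1 − f) / k
t = −ln(1 − 0.87) / 0.01860 = 2.040 / 0.01860 ≈ 110 hours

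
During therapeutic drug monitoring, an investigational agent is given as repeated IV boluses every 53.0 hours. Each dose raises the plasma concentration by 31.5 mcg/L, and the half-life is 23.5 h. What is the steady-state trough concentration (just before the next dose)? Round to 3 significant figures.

8.35 mcg/L

k = ln 2 / 23.5 = 0.02950 h⁻¹
Fraction remaining after one interval: e^(−kτ) = e^(−0.02950 × 53.0) = 0.2095
R = 1 / (1 − 0.2095) = 1.265
Css,max = 31.5 × 1.265 = 39.85 mcg/L
Css,min = Css,max × e^(−kτ) = 39.85 × 0.2095 ≈ 8.35 mcg/L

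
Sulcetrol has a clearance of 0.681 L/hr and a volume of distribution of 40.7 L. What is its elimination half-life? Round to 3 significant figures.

k = CL / V = 0.681 / 40.7 = 0.01673 hr⁻¹
t½ = ln 2 / k = ln 2 / 0.01673 ≈ 41.4 hours

41.4 hours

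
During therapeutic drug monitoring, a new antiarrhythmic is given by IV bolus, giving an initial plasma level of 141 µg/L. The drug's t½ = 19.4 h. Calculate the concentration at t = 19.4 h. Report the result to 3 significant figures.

k = ln 2 / 19.4 = 0.03573 h⁻¹
19.4 h is 1.000 half-lives, so C = 141 × (1/2)^1.000 = 141 × 0.5000 ≈ 70.5 µg/L

70.5 µg/L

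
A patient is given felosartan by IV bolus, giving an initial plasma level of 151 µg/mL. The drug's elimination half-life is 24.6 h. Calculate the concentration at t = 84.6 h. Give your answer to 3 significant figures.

k = ln 2 / 24.6 = 0.02818 h⁻¹
84.6 h is 3.439 half-lives, so C = 151 × (1/2)^3.439 = 151 × 0.09220 ≈ 13.9 µg/mL

13.9 µg/mL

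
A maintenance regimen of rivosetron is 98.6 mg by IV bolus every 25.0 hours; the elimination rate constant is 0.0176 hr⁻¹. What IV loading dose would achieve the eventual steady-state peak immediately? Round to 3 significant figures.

277 mg

Accumulation ratio R = 1 / (1 − e^(−kτ)) = 1 / (1 − e^(−0.01760×25.0)) = 1 / (1 − 0.6440) = 2.809
Loading dose = maintenance dose × R = 98.6 × 2.809 ≈ 277 mg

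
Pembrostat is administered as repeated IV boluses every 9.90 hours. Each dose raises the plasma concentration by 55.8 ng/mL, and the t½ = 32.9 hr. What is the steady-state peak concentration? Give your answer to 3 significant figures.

296 ng/mL

k = ln 2 / 32.9 = 0.02107 hr⁻¹
Fraction remaining after one interval: e^(−kτ) = e^(−0.02107 × 9.90) = 0.8117
R = 1 / (1 − 0.8117) = 5.312
Css,max = 55.8 × 5.312 ≈ 296 ng/mL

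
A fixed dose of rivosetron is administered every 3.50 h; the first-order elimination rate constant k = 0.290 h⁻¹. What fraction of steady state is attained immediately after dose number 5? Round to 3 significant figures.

0.994

f_n = 1 − e^(−nkτ) = 1 − e^(−5 × 0.2900 × 3.50) = 1 − e^(−5.075) = 1 − 0.006251 ≈ 0.994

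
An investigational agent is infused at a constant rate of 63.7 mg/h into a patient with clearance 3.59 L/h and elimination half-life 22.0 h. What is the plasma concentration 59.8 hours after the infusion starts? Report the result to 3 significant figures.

15.0 µg/mL

Css = rate / CL = 63.7 / 3.59 = 17.74 µg/mL
k = ln 2 / 22.0 = 0.03151 h⁻¹
C(t) = Css (1 − e^(−kt)) = 17.74 × (1 − e^(−1.884)) = 17.74 × 0.8480 ≈ 15.0 µg/mL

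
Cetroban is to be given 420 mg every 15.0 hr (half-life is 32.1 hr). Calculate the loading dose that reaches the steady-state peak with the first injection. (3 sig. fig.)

k = ln 2 / 32.1 = 0.02159 hr⁻¹
Accumulation ratio R = 1 / (1 − e^(−kτ)) = 1 / (1 − e^(−0.02159×15.0)) = 1 / (1 − 0.7233) = 3.614
Loading dose = maintenance dose × R = 420 × 3.614 ≈ 1520 mg

1520 mg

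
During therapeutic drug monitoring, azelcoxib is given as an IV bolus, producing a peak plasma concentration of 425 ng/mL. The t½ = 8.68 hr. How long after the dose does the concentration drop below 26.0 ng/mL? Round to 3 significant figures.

k = ln 2 / 8.68 = 0.07986 hr⁻¹
C(t) = C₀ e^(−kt)  ⇒  t = ln(C₀/C) / k
t = ln(425/26.0) / 0.07986 = 2.794 / 0.07986 ≈ 35.0 hours

35.0 hours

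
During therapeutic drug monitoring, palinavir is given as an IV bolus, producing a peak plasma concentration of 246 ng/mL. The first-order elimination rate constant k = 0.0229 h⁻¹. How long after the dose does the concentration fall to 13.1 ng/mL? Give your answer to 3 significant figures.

128 hours

C(t) = C₀ e^(−kt)  ⇒  t = ln(C₀/C) / k
t = ln(246/13.1) / 0.02290 = 2.933 / 0.02290 ≈ 128 hours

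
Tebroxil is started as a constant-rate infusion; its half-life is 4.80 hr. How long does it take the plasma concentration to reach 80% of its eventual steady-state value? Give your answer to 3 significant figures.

k = ln 2 / 4.80 = 0.1444 hr⁻¹
f = 1 − e^(−kt)  ⇒  t = −ln(1 − f) / k
t = −ln(1 − 0.8) / 0.1444 = 1.609 / 0.1444 ≈ 11.1 hours

11.1 hours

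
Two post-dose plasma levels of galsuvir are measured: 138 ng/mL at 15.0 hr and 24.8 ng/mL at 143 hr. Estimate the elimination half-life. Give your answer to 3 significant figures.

51.7 hours

k = ln(C₁/C₂) / (t₂ − t₁) = ln(138/24.8) / (143 − 15.0)
  = 1.716 / 128.0 = 0.01341 hr⁻¹
t½ = ln 2 / k = ln 2 / 0.01341 ≈ 51.7 hours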